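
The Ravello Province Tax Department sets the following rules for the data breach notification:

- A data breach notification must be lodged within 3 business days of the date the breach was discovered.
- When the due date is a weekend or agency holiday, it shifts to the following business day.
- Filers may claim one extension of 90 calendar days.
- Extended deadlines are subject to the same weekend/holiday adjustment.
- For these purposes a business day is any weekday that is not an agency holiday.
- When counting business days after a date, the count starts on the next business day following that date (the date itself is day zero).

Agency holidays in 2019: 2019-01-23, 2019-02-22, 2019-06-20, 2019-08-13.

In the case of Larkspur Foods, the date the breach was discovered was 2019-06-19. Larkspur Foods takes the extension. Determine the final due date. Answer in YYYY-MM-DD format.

3 business days after 2019-06-19, excluding weekends and holidays, is 2019-06-25.
2019-06-25 falls on a Tuesday, which is a business day, so no adjustment is needed.
Applying the 90-calendar-day extension: 2019-06-25 + 90 days = 2019-09-23.
Since 2019-09-23 is a Monday and not a holiday, the date is unchanged.
Deadline: 2019-09-23.

2019-09-23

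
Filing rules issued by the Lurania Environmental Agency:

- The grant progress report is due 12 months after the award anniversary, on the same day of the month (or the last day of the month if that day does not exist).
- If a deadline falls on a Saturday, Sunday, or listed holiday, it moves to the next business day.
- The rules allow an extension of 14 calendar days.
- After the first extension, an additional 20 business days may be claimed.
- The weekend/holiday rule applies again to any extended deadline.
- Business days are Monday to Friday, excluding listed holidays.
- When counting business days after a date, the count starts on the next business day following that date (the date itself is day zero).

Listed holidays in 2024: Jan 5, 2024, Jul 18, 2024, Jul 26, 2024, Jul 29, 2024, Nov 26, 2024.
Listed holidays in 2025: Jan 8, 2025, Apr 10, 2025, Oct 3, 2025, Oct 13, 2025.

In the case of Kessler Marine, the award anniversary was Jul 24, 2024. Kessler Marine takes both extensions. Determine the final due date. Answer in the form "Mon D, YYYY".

12 months from Jul 24, 2024 is Jul 24, 2025.
Since Jul 24, 2025 is a Thursday and not a holiday, the date is unchanged.
With the 14-day extension, Jul 24, 2025 becomes Aug 7, 2025.
Aug 7, 2025 is a Thursday and not a listed holiday, so it stands.
The 20-business-day extension runs from Aug 7, 2025 to Sep 4, 2025.
Since Sep 4, 2025 is a Thursday and not a holiday, the date is unchanged.
Final deadline: Sep 4, 2025.

Sep 4, 2025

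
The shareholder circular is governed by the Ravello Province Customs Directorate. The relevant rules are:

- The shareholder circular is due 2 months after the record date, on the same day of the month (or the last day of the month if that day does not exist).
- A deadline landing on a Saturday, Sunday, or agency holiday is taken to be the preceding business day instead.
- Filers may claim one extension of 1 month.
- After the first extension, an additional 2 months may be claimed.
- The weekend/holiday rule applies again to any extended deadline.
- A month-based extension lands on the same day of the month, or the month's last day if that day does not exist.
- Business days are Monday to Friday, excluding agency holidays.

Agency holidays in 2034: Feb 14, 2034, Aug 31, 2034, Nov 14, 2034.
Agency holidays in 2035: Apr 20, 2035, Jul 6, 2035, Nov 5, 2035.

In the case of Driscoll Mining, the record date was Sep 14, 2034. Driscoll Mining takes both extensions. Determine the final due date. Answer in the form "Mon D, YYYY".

2 months after Sep 14, 2034, on the same day of the month, is Nov 14, 2034.
Nov 14, 2034 is a listed holiday; the preceding business day is Nov 13, 2034 (Monday).
Add 1 month to Nov 13, 2034: Dec 13, 2034.
Dec 13, 2034 falls on a Wednesday, which is a business day, so no adjustment is needed.
The 2 months extension carries Dec 13, 2034 to Feb 13, 2035.
Feb 13, 2035 falls on a Tuesday, which is a business day, so no adjustment is needed.
So the filing is due Feb 13, 2035.

Feb 13, 2035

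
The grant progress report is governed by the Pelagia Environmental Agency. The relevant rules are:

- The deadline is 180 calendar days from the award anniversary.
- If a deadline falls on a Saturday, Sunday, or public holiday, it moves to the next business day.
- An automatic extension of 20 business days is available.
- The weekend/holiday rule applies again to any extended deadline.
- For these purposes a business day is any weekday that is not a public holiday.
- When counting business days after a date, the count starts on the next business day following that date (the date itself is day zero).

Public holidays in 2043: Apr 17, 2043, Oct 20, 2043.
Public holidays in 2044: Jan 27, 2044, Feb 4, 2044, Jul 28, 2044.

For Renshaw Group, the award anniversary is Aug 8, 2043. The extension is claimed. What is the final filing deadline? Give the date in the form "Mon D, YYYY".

Mar 4, 2044

Trigger date Aug 8, 2043 + 180 calendar days = Feb 4, 2044.
Feb 4, 2044 falls on a listed holiday. Rolling to the next business day gives Feb 5, 2044, a Friday.
Counting 20 further business days from Feb 5, 2044 reaches Mar 4, 2044.
Mar 4, 2044 is a Friday and not a listed holiday, so it stands.
The final due date is Mar 4, 2044.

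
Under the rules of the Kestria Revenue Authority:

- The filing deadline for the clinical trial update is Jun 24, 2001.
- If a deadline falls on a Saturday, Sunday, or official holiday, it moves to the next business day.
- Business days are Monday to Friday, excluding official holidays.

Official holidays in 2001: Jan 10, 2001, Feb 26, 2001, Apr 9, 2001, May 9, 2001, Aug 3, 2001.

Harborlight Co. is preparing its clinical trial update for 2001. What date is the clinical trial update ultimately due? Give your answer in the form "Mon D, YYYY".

The statutory due date is Jun 24, 2001.
Jun 24, 2001 is a Sunday, so it moves to the next business day, Jun 25, 2001 (Monday).
The final due date is Jun 25, 2001.

Jun 25, 2001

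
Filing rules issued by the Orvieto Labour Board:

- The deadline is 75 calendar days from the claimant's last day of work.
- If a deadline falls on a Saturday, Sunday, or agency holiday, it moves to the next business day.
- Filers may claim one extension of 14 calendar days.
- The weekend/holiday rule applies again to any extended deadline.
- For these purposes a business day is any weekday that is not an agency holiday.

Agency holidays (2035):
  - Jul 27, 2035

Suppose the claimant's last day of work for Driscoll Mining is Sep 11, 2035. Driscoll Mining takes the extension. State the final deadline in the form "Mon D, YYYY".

Dec 10, 2035

From Sep 11, 2035, 75 calendar days later is Nov 25, 2035.
Because Nov 25, 2035 is a Sunday, the deadline becomes Nov 26, 2035 (Monday).
Applying the 14-calendar-day extension: Nov 26, 2035 + 14 days = Dec 10, 2035.
Dec 10, 2035 (Monday) is already a business day.
Final deadline: Dec 10, 2035.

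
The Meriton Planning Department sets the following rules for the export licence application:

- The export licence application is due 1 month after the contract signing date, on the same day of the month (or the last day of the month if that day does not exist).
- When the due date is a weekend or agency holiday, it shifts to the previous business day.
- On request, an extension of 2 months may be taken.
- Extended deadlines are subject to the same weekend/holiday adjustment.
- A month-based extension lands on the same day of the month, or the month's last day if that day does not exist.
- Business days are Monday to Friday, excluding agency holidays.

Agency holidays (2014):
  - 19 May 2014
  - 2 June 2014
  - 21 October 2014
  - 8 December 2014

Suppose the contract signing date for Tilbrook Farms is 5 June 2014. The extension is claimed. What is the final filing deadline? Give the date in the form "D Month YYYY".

4 September 2014

1 month from 5 June 2014 is 5 July 2014.
5 July 2014 is a Saturday; the preceding business day is 4 July 2014 (Friday).
Add 2 months to 4 July 2014: 4 September 2014.
Since 4 September 2014 is a Thursday and not a holiday, the date is unchanged.
The final due date is 4 September 2014.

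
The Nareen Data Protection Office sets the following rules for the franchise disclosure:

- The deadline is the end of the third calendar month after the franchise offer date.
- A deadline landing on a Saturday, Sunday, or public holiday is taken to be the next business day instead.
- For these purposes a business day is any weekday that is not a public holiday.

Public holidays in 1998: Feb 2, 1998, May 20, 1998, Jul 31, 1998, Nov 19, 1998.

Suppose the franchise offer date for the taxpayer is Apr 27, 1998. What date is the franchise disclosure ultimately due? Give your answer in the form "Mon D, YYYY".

The third month after Apr 27, 1998 is July 1998, whose last day is Jul 31, 1998.
Because Jul 31, 1998 is a listed holiday, the deadline becomes Aug 3, 1998 (Monday).
Final deadline: Aug 3, 1998.

Aug 3, 1998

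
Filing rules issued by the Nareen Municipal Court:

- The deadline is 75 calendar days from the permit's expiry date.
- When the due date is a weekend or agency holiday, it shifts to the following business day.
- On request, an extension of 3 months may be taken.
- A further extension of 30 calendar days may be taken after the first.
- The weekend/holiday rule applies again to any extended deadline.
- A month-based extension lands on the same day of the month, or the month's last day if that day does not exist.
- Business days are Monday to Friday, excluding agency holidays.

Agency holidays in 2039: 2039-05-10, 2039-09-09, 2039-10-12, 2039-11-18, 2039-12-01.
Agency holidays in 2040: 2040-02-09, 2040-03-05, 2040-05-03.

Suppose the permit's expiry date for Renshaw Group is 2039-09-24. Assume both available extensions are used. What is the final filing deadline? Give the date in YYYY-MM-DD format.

From 2039-09-24, 75 calendar days later is 2039-12-08.
2039-12-08 falls on a Thursday, which is a business day, so no adjustment is needed.
Applying the 3 months extension: 3 months after 2039-12-08 is 2040-03-08.
2040-03-08 is a Thursday and not a listed holiday, so it stands.
Add the 30 calendar-day extension to 2040-03-08: 2040-04-07.
Because 2040-04-07 is a Saturday, the deadline becomes 2040-04-09 (Monday).
Deadline: 2040-04-09.

2040-04-09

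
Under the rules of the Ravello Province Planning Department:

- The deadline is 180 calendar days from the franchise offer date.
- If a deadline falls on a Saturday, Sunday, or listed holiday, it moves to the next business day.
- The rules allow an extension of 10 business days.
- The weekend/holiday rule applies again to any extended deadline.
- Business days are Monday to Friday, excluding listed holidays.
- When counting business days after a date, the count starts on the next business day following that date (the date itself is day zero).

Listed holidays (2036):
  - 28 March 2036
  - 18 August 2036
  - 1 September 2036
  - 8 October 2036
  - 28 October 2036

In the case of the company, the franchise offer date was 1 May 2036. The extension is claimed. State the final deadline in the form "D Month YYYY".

12 November 2036

From 1 May 2036, 180 calendar days later is 28 October 2036.
28 October 2036 falls on a listed holiday. Rolling to the next business day gives 29 October 2036, a Wednesday.
Applying the 10-business-day extension: 10 business days after 29 October 2036 is 12 November 2036.
12 November 2036 is a Wednesday and not a listed holiday, so it stands.
Deadline: 12 November 2036.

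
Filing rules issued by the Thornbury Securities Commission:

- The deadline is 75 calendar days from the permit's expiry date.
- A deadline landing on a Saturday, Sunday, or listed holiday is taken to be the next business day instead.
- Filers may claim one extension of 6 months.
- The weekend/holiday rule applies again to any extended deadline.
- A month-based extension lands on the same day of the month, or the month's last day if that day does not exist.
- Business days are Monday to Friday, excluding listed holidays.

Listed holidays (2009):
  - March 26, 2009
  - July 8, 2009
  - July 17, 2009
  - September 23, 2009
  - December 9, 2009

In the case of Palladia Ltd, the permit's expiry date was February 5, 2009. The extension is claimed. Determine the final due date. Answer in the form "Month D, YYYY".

75 calendar days after February 5, 2009 is April 21, 2009.
April 21, 2009 is a Tuesday and not a listed holiday, so it stands.
Applying the 6 months extension: 6 months after April 21, 2009 is October 21, 2009.
October 21, 2009 is a Wednesday and not a listed holiday, so it stands.
The final due date is October 21, 2009.

October 21, 2009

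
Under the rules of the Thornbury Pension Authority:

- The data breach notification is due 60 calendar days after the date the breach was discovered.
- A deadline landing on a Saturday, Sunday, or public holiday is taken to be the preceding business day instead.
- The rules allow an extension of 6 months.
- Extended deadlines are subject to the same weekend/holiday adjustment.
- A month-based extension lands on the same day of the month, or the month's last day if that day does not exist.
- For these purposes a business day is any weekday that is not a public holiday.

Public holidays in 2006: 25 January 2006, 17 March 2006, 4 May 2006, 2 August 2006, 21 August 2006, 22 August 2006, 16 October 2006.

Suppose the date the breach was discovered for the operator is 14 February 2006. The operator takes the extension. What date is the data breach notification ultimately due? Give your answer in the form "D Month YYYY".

13 October 2006

From 14 February 2006, 60 calendar days later is 15 April 2006.
15 April 2006 is a Saturday, so it moves to the preceding business day, 14 April 2006 (Friday).
Applying the 6 months extension: 6 months after 14 April 2006 is 14 October 2006.
Because 14 October 2006 is a Saturday, the deadline becomes 13 October 2006 (Friday).
So the filing is due 13 October 2006.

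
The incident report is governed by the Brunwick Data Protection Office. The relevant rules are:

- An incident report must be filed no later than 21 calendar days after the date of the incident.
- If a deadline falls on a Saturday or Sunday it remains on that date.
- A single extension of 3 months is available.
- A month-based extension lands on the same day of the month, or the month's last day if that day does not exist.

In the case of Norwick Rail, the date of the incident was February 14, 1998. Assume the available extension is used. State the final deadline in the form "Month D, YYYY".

Adding 21 calendar days to February 14, 1998 gives March 7, 1998.
March 7, 1998 falls on a Saturday. The rules make no weekend/holiday allowance, so it remains March 7, 1998.
Add 3 months to March 7, 1998: June 7, 1998.
No adjustment is made for weekends or holidays, so June 7, 1998 stands.
So the filing is due June 7, 1998.

June 7, 1998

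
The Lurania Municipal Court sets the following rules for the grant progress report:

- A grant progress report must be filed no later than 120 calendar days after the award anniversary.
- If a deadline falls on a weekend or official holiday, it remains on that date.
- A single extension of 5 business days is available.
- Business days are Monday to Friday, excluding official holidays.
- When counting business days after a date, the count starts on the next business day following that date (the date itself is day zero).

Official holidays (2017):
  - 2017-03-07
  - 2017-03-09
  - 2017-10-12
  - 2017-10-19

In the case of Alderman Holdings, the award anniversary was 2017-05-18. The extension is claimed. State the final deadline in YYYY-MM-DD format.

Adding 120 calendar days to 2017-05-18 gives 2017-09-15.
2017-09-15 is a Friday; no weekend or holiday adjustment applies.
Applying the 5-business-day extension: 5 business days after 2017-09-15 is 2017-09-22.
2017-09-22 falls on a Friday. The rules make no weekend/holiday allowance, so it remains 2017-09-22.
Deadline: 2017-09-22.

2017-09-22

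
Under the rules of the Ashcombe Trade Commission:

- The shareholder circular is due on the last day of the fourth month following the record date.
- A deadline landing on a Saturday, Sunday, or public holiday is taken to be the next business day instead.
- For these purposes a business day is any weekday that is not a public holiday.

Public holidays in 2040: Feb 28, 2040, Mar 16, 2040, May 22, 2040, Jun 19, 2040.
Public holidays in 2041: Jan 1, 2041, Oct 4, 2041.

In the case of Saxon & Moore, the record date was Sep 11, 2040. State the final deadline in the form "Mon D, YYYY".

The fourth month after Sep 11, 2040 is January 2041, whose last day is Jan 31, 2041.
Jan 31, 2041 (Thursday) is already a business day.
The final due date is Jan 31, 2041.

Jan 31, 2041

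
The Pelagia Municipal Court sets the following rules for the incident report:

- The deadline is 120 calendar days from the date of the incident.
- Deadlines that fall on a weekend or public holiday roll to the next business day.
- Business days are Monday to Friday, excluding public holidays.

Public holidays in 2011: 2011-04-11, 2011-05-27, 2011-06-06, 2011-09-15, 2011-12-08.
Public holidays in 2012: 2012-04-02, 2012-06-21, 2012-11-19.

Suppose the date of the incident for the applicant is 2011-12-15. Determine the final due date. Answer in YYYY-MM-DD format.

2012-04-13

120 calendar days after 2011-12-15 is 2012-04-13.
2012-04-13 (Friday) is already a business day.
The final due date is 2012-04-13.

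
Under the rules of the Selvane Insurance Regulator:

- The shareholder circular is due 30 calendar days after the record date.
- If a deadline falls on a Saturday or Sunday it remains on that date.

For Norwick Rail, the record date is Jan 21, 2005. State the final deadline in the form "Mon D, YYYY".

Feb 20, 2005

Trigger date Jan 21, 2005 + 30 calendar days = Feb 20, 2005.
No adjustment is made for weekends or holidays, so Feb 20, 2005 stands.
The final due date is Feb 20, 2005.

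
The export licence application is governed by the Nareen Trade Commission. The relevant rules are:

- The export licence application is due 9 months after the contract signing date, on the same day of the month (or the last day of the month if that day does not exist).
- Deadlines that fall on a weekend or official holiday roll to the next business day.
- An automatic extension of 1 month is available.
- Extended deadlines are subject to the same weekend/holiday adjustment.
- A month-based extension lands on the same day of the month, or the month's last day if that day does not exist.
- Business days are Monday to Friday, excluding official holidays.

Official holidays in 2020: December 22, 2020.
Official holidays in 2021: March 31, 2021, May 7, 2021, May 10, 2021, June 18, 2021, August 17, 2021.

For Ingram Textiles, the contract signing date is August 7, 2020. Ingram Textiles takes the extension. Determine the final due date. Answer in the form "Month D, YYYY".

June 11, 2021

Moving 9 months forward from August 7, 2020 on the corresponding day gives May 7, 2021.
May 7, 2021 falls on a listed holiday. Rolling to the next business day gives May 11, 2021, a Tuesday.
The 1 month extension carries May 11, 2021 to June 11, 2021.
June 11, 2021 is a Friday and not a listed holiday, so it stands.
Deadline: June 11, 2021.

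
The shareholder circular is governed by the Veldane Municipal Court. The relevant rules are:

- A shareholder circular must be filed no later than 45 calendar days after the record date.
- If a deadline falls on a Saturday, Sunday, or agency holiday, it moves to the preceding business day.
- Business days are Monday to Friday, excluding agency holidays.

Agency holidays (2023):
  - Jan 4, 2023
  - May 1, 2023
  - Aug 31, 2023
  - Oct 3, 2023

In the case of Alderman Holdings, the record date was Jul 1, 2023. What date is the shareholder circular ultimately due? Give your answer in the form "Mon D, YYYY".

Aug 15, 2023

45 calendar days after Jul 1, 2023 is Aug 15, 2023.
Aug 15, 2023 falls on a Tuesday, which is a business day, so no adjustment is needed.
The final due date is Aug 15, 2023.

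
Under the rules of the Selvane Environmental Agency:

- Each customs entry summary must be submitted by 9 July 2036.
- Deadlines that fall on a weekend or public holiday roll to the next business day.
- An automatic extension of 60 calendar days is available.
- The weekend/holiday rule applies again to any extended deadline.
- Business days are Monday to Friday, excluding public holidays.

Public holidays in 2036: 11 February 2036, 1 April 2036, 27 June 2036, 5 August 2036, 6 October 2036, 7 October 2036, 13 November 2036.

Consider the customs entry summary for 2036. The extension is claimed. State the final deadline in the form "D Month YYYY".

Start from the fixed due date, 9 July 2036.
9 July 2036 falls on a Wednesday, which is a business day, so no adjustment is needed.
With the 60-day extension, 9 July 2036 becomes 7 September 2036.
Because 7 September 2036 is a Sunday, the deadline becomes 8 September 2036 (Monday).
The final due date is 8 September 2036.

8 September 2036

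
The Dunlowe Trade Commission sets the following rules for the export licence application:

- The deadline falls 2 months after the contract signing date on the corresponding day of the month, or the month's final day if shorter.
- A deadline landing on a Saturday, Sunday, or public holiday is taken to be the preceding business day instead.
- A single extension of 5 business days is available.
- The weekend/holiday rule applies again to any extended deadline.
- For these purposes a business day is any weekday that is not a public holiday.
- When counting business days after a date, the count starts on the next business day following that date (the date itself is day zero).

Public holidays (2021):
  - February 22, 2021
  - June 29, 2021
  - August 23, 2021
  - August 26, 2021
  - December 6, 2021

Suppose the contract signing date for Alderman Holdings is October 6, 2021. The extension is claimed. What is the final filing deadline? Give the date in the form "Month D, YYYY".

December 13, 2021

2 months after October 6, 2021, on the same day of the month, is December 6, 2021.
December 6, 2021 falls on a listed holiday. Rolling to the preceding business day gives December 3, 2021, a Friday.
Counting 5 further business days from December 3, 2021 reaches December 13, 2021.
December 13, 2021 is a Monday and not a listed holiday, so it stands.
Final deadline: December 13, 2021.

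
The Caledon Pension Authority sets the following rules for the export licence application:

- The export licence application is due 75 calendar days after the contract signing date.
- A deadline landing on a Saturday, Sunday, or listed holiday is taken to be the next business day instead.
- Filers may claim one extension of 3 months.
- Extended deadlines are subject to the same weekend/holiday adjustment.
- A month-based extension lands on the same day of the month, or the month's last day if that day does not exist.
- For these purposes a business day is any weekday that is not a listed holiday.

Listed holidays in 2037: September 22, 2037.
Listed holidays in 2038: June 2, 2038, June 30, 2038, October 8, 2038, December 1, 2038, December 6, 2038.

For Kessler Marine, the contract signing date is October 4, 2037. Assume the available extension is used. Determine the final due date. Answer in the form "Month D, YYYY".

March 18, 2038

Adding 75 calendar days to October 4, 2037 gives December 18, 2037.
December 18, 2037 is a Friday and not a listed holiday, so it stands.
The 3 months extension carries December 18, 2037 to March 18, 2038.
March 18, 2038 (Thursday) is already a business day.
Deadline: March 18, 2038.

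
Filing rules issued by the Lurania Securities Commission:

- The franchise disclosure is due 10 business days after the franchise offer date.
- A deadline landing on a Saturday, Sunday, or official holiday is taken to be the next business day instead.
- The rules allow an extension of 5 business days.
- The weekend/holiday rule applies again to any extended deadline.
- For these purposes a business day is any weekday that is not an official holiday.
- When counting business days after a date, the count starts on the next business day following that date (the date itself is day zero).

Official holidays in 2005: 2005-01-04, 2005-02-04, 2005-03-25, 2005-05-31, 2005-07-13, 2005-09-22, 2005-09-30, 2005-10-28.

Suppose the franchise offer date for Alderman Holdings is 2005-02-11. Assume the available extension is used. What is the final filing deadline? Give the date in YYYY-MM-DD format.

2005-03-04

Starting the day after 2005-02-11 and counting 10 business days lands on 2005-02-25.
2005-02-25 (Friday) is already a business day.
The 5-business-day extension runs from 2005-02-25 to 2005-03-04.
2005-03-04 falls on a Friday, which is a business day, so no adjustment is needed.
So the filing is due 2005-03-04.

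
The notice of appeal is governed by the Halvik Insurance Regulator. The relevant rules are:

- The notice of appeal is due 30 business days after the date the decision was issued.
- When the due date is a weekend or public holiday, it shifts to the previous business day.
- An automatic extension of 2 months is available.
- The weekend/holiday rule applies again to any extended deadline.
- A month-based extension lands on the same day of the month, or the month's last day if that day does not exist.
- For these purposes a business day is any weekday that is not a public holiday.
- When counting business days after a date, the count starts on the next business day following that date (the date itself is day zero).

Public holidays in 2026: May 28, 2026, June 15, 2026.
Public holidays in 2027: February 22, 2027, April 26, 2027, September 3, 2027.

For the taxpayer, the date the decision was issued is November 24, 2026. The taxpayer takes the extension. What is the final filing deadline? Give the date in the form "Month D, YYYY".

March 5, 2027

Starting the day after November 24, 2026 and counting 30 business days lands on January 5, 2027.
January 5, 2027 falls on a Tuesday, which is a business day, so no adjustment is needed.
The 2 months extension carries January 5, 2027 to March 5, 2027.
Since March 5, 2027 is a Friday and not a holiday, the date is unchanged.
So the filing is due March 5, 2027.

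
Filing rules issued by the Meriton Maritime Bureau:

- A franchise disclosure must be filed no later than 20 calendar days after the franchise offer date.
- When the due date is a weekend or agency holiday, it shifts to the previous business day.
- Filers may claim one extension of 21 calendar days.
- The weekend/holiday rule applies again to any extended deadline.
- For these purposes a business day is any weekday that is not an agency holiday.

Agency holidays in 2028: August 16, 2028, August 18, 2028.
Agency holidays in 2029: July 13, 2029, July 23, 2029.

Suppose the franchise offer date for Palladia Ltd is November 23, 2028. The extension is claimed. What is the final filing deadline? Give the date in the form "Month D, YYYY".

Adding 20 calendar days to November 23, 2028 gives December 13, 2028.
December 13, 2028 falls on a Wednesday, which is a business day, so no adjustment is needed.
Applying the 21-calendar-day extension: December 13, 2028 + 21 days = January 3, 2029.
Since January 3, 2029 is a Wednesday and not a holiday, the date is unchanged.
So the filing is due January 3, 2029.

January 3, 2029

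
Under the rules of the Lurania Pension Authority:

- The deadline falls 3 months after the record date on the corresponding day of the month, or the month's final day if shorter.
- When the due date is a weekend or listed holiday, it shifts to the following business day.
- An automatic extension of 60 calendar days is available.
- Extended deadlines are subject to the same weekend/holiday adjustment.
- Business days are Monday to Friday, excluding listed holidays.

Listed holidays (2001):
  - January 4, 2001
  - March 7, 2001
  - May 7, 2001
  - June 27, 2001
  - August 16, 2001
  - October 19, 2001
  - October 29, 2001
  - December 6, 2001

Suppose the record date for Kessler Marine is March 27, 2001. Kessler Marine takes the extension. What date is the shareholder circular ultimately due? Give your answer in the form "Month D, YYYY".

August 27, 2001

3 months after March 27, 2001, on the same day of the month, is June 27, 2001.
June 27, 2001 is a listed holiday; the next business day is June 28, 2001 (Thursday).
Add the 60 calendar-day extension to June 28, 2001: August 27, 2001.
Since August 27, 2001 is a Monday and not a holiday, the date is unchanged.
Final deadline: August 27, 2001.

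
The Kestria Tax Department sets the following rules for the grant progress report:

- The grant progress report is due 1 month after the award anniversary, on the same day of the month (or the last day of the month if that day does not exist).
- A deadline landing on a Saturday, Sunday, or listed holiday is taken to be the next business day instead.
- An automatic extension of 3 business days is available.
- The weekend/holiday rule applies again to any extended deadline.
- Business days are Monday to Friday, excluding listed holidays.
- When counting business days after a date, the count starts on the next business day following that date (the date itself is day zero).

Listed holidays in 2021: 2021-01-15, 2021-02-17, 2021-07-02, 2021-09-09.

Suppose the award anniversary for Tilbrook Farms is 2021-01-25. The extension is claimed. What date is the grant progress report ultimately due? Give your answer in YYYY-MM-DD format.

2021-03-02

1 month after 2021-01-25, on the same day of the month, is 2021-02-25.
2021-02-25 (Thursday) is already a business day.
Applying the 3-business-day extension: 3 business days after 2021-02-25 is 2021-03-02.
2021-03-02 falls on a Tuesday, which is a business day, so no adjustment is needed.
Final deadline: 2021-03-02.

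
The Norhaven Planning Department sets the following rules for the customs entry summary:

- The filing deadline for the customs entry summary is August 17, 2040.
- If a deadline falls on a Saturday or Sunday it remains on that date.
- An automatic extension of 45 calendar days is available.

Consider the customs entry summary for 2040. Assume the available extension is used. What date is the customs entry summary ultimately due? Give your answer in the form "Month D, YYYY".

The statutory due date is August 17, 2040.
August 17, 2040 falls on a Friday. The rules make no weekend/holiday allowance, so it remains August 17, 2040.
With the 45-day extension, August 17, 2040 becomes October 1, 2040.
October 1, 2040 is a Monday; no weekend or holiday adjustment applies.
Final deadline: October 1, 2040.

October 1, 2040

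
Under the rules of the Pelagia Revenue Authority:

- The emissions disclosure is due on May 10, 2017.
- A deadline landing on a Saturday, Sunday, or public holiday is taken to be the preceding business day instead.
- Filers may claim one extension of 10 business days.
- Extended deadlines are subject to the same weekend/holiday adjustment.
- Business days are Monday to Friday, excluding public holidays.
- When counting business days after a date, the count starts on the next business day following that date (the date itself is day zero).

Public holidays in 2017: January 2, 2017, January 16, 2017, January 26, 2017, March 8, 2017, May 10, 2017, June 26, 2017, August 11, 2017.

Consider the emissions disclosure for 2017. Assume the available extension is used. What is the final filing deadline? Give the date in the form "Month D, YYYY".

May 24, 2017

The stated deadline is May 10, 2017.
May 10, 2017 is a listed holiday, so it moves to the preceding business day, May 9, 2017 (Tuesday).
Counting 10 further business days from May 9, 2017 reaches May 24, 2017.
May 24, 2017 is a Wednesday and not a listed holiday, so it stands.
Final deadline: May 24, 2017.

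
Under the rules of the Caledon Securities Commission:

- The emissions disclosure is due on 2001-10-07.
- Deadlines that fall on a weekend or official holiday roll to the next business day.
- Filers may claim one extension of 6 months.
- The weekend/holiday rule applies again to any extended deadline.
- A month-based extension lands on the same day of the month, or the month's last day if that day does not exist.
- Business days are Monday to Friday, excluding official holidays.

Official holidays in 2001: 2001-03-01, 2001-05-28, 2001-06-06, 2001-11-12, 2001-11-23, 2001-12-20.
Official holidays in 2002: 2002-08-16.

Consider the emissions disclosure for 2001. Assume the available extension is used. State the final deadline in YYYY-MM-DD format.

Start from the fixed due date, 2001-10-07.
2001-10-07 falls on a Sunday. Rolling to the next business day gives 2001-10-08, a Monday.
The 6 months extension carries 2001-10-08 to 2002-04-08.
2002-04-08 is a Monday and not a listed holiday, so it stands.
So the filing is due 2002-04-08.

2002-04-08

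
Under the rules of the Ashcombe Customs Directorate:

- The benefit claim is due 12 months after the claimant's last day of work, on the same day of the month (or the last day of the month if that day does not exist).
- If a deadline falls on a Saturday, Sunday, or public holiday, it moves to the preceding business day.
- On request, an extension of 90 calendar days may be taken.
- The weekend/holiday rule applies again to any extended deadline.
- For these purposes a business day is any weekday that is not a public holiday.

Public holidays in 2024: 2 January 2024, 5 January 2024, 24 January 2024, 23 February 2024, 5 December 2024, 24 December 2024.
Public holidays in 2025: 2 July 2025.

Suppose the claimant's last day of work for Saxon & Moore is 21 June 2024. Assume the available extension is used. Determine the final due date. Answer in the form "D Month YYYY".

18 September 2025

Moving 12 months forward from 21 June 2024 on the corresponding day gives 21 June 2025.
21 June 2025 is a Saturday; the preceding business day is 20 June 2025 (Friday).
Add the 90 calendar-day extension to 20 June 2025: 18 September 2025.
18 September 2025 falls on a Thursday, which is a business day, so no adjustment is needed.
So the filing is due 18 September 2025.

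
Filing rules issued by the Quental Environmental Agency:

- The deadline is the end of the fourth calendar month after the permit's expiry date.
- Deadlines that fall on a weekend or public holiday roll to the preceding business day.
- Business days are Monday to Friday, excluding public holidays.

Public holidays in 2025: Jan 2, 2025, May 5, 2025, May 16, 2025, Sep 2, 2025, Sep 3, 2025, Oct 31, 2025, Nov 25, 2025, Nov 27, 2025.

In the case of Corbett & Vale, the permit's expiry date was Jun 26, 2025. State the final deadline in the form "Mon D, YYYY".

Oct 30, 2025

4 months after Jun 26, 2025 is October 2025; that month ends on Oct 31, 2025.
Because Oct 31, 2025 is a listed holiday, the deadline becomes Oct 30, 2025 (Thursday).
Deadline: Oct 30, 2025.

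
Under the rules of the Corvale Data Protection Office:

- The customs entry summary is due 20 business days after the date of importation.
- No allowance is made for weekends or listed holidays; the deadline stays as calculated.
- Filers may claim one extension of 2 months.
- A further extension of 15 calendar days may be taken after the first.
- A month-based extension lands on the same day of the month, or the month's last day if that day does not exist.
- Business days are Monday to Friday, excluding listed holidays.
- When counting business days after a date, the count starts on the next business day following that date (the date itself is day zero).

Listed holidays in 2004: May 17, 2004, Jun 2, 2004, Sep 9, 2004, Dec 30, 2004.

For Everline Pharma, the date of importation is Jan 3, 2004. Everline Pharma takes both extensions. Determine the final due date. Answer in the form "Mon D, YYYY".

20 business days after Jan 3, 2004, excluding weekends and holidays, is Jan 30, 2004.
Jan 30, 2004 is a Friday; no weekend or holiday adjustment applies.
Applying the 2 months extension: 2 months after Jan 30, 2004 is Mar 30, 2004.
Mar 30, 2004 falls on a Tuesday. The rules make no weekend/holiday allowance, so it remains Mar 30, 2004.
The 15-calendar-day extension moves the deadline from Mar 30, 2004 to Apr 14, 2004.
No adjustment is made for weekends or holidays, so Apr 14, 2004 stands.
Final deadline: Apr 14, 2004.

Apr 14, 2004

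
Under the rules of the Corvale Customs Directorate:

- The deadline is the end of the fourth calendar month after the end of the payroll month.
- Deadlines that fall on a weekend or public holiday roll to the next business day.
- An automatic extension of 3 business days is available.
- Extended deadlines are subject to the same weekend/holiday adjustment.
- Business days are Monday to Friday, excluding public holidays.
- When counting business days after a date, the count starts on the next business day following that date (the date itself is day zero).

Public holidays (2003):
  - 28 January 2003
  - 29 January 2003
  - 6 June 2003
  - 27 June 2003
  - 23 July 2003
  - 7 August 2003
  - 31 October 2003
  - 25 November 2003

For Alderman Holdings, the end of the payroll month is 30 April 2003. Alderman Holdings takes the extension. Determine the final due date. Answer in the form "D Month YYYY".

4 September 2003

4 months after 30 April 2003 falls in August 2003; the last day of that month is 31 August 2003.
31 August 2003 is a Sunday, so it moves to the next business day, 1 September 2003 (Monday).
The 3-business-day extension runs from 1 September 2003 to 4 September 2003.
4 September 2003 (Thursday) is already a business day.
Deadline: 4 September 2003.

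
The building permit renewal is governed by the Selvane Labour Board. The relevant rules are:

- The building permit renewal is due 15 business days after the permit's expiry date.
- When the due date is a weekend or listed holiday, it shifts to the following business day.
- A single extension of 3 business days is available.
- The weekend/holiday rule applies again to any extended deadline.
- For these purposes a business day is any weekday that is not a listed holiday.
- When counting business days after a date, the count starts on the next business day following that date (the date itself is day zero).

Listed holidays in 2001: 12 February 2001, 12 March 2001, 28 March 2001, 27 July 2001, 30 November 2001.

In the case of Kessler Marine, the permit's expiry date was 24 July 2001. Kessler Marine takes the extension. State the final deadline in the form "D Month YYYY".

Starting the day after 24 July 2001 and counting 15 business days lands on 15 August 2001.
15 August 2001 is a Wednesday and not a listed holiday, so it stands.
Applying the 3-business-day extension: 3 business days after 15 August 2001 is 20 August 2001.
20 August 2001 is a Monday and not a listed holiday, so it stands.
So the filing is due 20 August 2001.

20 August 2001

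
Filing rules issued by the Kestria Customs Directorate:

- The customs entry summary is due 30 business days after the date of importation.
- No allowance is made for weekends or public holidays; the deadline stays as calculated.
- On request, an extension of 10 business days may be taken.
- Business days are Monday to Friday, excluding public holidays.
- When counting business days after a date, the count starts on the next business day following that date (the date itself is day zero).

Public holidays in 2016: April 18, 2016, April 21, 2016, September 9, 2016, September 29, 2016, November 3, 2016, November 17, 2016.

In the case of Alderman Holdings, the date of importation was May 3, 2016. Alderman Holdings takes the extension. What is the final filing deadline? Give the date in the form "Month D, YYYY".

Starting the day after May 3, 2016 and counting 30 business days lands on June 14, 2016.
June 14, 2016 falls on a Tuesday. The rules make no weekend/holiday allowance, so it remains June 14, 2016.
Applying the 10-business-day extension: 10 business days after June 14, 2016 is June 28, 2016.
No adjustment is made for weekends or holidays, so June 28, 2016 stands.
Deadline: June 28, 2016.

June 28, 2016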